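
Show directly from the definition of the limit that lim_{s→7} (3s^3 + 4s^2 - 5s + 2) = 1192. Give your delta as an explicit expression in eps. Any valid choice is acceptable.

Fix eps > 0. We want delta > 0 such that 0 < |s − 7| < delta implies |(3s^3 + 4s^2 - 5s + 2) − 1192| < eps.
(3s^3 + 4s^2 - 5s + 2) − 1192 = 3s^3 + 4s^2 - 5s - 1190 = (s − 7)(3s^2 + 25s + 170).
So |(3s^3 + 4s^2 - 5s + 2) − 1192| = |s − 7|·|3s^2 + 25s + 170|.
Assume first that |s − 7| < 1, so |s| < 8. Then |3s^2 + 25s + 170| ≤ 3·8^2 + 25·8 + 170 = 562.
Hence |(3s^3 + 4s^2 - 5s + 2) − 1192| ≤ 562|s − 7| < eps provided |s − 7| < eps/562.
Take delta = min(1, eps/562). Then 0 < |s − 7| < delta gives both |s − 7| < 1 and |s − 7| < eps/562, so |(3s^3 + 4s^2 - 5s + 2) − 1192| < eps.

delta = min(1, eps/562)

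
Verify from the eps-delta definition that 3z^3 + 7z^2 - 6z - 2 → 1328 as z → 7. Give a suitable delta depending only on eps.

delta = min(2, eps/685)

Let eps > 0 be given. We want delta > 0 such that 0 < |z − 7| < delta implies |(3z^3 + 7z^2 - 6z - 2) − 1328| < eps.
(3z^3 + 7z^2 - 6z - 2) − 1328 = 3z^3 + 7z^2 - 6z - 1330 = (z − 7)(3z^2 + 28z + 190).
So |(3z^3 + 7z^2 - 6z - 2) − 1328| = |z − 7|·|3z^2 + 28z + 190|.
Require delta ≤ 2. Then |z − 7| < 2 gives |z| < 9, and by the triangle inequality |3z^2 + 28z + 190| ≤ 3·9^2 + 28·9 + 190 = 685.
Hence |(3z^3 + 7z^2 - 6z - 2) − 1328| ≤ 685|z − 7| < eps provided |z − 7| < eps/685.
Choosing delta = min(2, eps/685) ensures both conditions, hence |(3z^3 + 7z^2 - 6z - 2) − 1328| < eps.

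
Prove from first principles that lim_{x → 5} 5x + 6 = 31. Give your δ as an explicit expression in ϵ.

δ = ϵ/5

Suppose ϵ > 0. We need δ > 0 so that 0 < |x − 5| < δ implies |(5x + 6) − 31| < ϵ.
|(5x + 6) − 31| = |5x - 25| = 5|x − 5|.
Thus it suffices that |x − 5| < ϵ/5.
Choosing δ = ϵ/5 gives |(5x + 6) − 31| = 5|x − 5| < ϵ whenever |x − 5| < δ.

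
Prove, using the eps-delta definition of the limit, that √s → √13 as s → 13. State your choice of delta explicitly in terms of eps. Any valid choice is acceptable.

delta = min(13, √13·eps)

Suppose eps > 0. We want delta > 0 such that 0 < |s − 13| < delta implies |√s − √13| < eps.
Rationalise: √s − √13 = (s − 13)/(√s + √13), so |√s − √13| = |s − 13|/(√s + √13).
Restrict delta ≤ 13 so that |s − 13| < 13 forces s > 0, and then √s + √13 > √13.
Hence |√s − √13| < |s − 13|/√13, which is < eps once |s − 13| < √13·eps.
Take delta = min(13, √13·eps). If 0 < |s − 13| < delta then s > 0 and |√s − √13| < |s − 13|/√13 < eps.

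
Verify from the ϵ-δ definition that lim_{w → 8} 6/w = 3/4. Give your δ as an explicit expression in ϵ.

Suppose ϵ > 0. We seek δ > 0 such that 0 < |w − 8| < δ implies |6/w − (3/4)| < ϵ.
|6/w − (3/4)| = 6·|8 − w|/(8·|w|) = 6|w − 8|/(8|w|).
Restrict δ ≤ 4. Then |w − 8| < 4 gives |w| > 4, so 8|w| > 32.
Then |6/w − (3/4)| < 6|w − 8|/32, which is < ϵ when |w − 8| < (16/3)ϵ.
Take δ = min(4, (16/3)ϵ). Then 0 < |w − 8| < δ gives both |w − 8| < 4 and |w − 8| < (16/3)ϵ, so |6/w − (3/4)| < ϵ.

δ = min(4, (16/3)ϵ)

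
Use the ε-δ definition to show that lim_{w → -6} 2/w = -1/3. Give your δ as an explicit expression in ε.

δ = min(3, 9ε)

Let ε > 0. We seek δ > 0 such that 0 < |w + 6| < δ implies |2/w + 1/3| < ε.
|2/w + 1/3| = 2·|-6 − w|/(6·|w|) = 2|w + 6|/(6|w|).
Restrict δ ≤ 3. Then |w + 6| < 3 gives |w| > 3, so 6|w| > 18.
Then |2/w + 1/3| < 2|w + 6|/18, which is < ε when |w + 6| < 9ε.
Take δ = min(3, 9ε). Then 0 < |w + 6| < δ gives both |w + 6| < 3 and |w + 6| < 9ε, so |2/w + 1/3| < ε.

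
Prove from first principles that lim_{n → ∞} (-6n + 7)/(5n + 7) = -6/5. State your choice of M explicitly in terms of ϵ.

Let ϵ > 0 be given. For n ≥ 1, |(-6n + 7)/(5n + 7) + 6/5| = |77|/(5(5n + 7)) = 77/(5(5n + 7)).
Since 5n + 7 ≥ 5n for n ≥ 1, this is ≤ 77/(5·5n) = (77/25)/n.
So |(-6n + 7)/(5n + 7) + 6/5| < ϵ whenever n > (77/25)/ϵ.
Take M = (77/25)/ϵ. If n > M then |(-6n + 7)/(5n + 7) + 6/5| ≤ (77/25)/n < ϵ.

M = (77/25)/ϵ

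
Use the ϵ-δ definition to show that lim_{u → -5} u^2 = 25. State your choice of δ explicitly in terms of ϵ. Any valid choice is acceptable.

Let ϵ > 0. We seek δ > 0 with 0 < |u + 5| < δ ⇒ |u^2 − 25| < ϵ.
Factor: u^2 − 25 = (u + 5)(u - 5), so |u^2 − 25| = |u + 5|·|u - 5|.
Restrict δ ≤ 1. Then |u + 5| < 1 gives |u| < 6, so by the triangle inequality |u - 5| ≤ 6 + 5 = 11.
Hence |u^2 − 25| ≤ 11|u + 5|, which is < ϵ once |u + 5| < ϵ/11.
Take δ = min(1, ϵ/11). If 0 < |u + 5| < δ then both bounds hold and |u^2 − 25| ≤ 11|u + 5| < 11·(ϵ/11) = ϵ.

δ = min(1, ϵ/11)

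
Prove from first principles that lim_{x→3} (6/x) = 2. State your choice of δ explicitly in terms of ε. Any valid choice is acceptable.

δ = min(3/2, (3/4)ε)

Let ε > 0. We seek δ > 0 such that 0 < |x − 3| < δ implies |6/x − 2| < ε.
|6/x − 2| = 6·|3 − x|/(3·|x|) = 6|x − 3|/(3|x|).
Restrict δ ≤ 3/2. Then |x − 3| < 3/2 gives |x| > 3/2, so 3|x| > 9/2.
Then |6/x − 2| < 6|x − 3|/(9/2), which is < ε when |x − 3| < (3/4)ε.
Take δ = min(3/2, (3/4)ε). Then 0 < |x − 3| < δ gives both |x − 3| < 3/2 and |x − 3| < (3/4)ε, so |6/x − 2| < ε.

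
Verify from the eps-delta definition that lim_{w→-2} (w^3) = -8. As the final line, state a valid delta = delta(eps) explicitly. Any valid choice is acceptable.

delta = min(1, eps/19)

Let eps > 0. We seek delta > 0 with 0 < |w + 2| < delta ⇒ |w^3 + 8| < eps.
Factor: w^3 + 8 = (w + 2)(w^2 - 2w + 4), so |w^3 + 8| = |w + 2|·|w^2 - 2w + 4|.
Impose delta ≤ 1 so that |w| < 3; then |w^2 - 2w + 4| ≤ 19.
Hence |w^3 + 8| ≤ 19|w + 2|, which is < eps once |w + 2| < eps/19.
Take delta = min(1, eps/19). If 0 < |w + 2| < delta then both bounds hold and |w^3 + 8| ≤ 19|w + 2| < 19·(eps/19) = eps.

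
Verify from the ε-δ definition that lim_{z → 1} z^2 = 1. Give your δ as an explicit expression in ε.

Let ε > 0 be given. We seek δ > 0 with 0 < |z − 1| < δ ⇒ |z^2 − 1| < ε.
Factor: z^2 − 1 = (z − 1)(z + 1), so |z^2 − 1| = |z − 1|·|z + 1|.
Impose δ ≤ 1 so that |z| < 2; then |z + 1| ≤ 3.
Hence |z^2 − 1| ≤ 3|z − 1|, which is < ε once |z − 1| < ε/3.
Take δ = min(1, ε/3). If 0 < |z − 1| < δ then both bounds hold and |z^2 − 1| ≤ 3|z − 1| < 3·(ε/3) = ε.

δ = min(1, ε/3)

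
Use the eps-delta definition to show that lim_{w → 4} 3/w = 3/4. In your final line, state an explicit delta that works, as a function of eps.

delta = min(2, (8/3)eps)

Let eps > 0. We seek delta > 0 such that 0 < |w − 4| < delta implies |3/w − (3/4)| < eps.
|3/w − (3/4)| = 3·|4 − w|/(4·|w|) = 3|w − 4|/(4|w|).
Require delta ≤ 2 so that |w| > 4 − 2 = 2, hence 4|w| > 8.
Then |3/w − (3/4)| < 3|w − 4|/8, which is < eps when |w − 4| < (8/3)eps.
Take delta = min(2, (8/3)eps). Then 0 < |w − 4| < delta gives both |w − 4| < 2 and |w − 4| < (8/3)eps, so |3/w − (3/4)| < eps.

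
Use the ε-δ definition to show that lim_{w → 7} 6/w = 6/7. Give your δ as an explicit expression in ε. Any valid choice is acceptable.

Fix ε > 0. We seek δ > 0 such that 0 < |w − 7| < δ implies |6/w − (6/7)| < ε.
|6/w − (6/7)| = 6·|7 − w|/(7·|w|) = 6|w − 7|/(7|w|).
Restrict δ ≤ 7/2. Then |w − 7| < 7/2 gives |w| > 7/2, so 7|w| > 49/2.
Then |6/w − (6/7)| < 6|w − 7|/(49/2), which is < ε when |w − 7| < (49/12)ε.
Take δ = min(7/2, (49/12)ε). Then 0 < |w − 7| < δ gives both |w − 7| < 7/2 and |w − 7| < (49/12)ε, so |6/w − (6/7)| < ε.

δ = min(7/2, (49/12)ε)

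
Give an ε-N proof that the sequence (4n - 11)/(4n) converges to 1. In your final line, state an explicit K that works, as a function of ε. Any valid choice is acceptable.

K = (11/4)/ε

Fix ε > 0. For n ≥ 1, |(4n - 11)/(4n) − 1| = |-44|/(4(4n)) = 44/(4(4n)).
Since 4n ≥ 4n for n ≥ 1, this is ≤ 44/(4·4n) = (11/4)/n.
So |(4n - 11)/(4n) − 1| < ε whenever n > (11/4)/ε.
Take K = (11/4)/ε. If n > K then |(4n - 11)/(4n) − 1| ≤ (11/4)/n < ε.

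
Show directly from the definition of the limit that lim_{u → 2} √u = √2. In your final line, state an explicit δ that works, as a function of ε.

Fix ε > 0. We want δ > 0 such that 0 < |u − 2| < δ implies |√u − √2| < ε.
Multiplying by the conjugate, |√u − √2| = |u − 2|/(√u + √2).
Restrict δ ≤ 2 so that |u − 2| < 2 forces u > 0, and then √u + √2 > √2.
Hence |√u − √2| < |u − 2|/√2, which is < ε once |u − 2| < √2·ε.
Take δ = min(2, √2·ε). If 0 < |u − 2| < δ then u > 0 and |√u − √2| < |u − 2|/√2 < ε.

δ = min(2, √2·ε)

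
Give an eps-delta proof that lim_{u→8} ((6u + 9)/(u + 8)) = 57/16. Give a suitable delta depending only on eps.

delta = min(8, (128/39)eps)

Suppose eps > 0. We want delta > 0 with 0 < |u − 8| < delta ⇒ |(6u + 9)/(u + 8) − (57/16)| < eps.
Combining over a common denominator, (6u + 9)/(u + 8) − (57/16) = [(6u + 9)·16 − 57·(u + 8)] / [16·(u + 8)] = 39(u − 8) / (16(u + 8)).
So |(6u + 9)/(u + 8) − (57/16)| = 39|u − 8| / (16·|u + 8|).
Restrict delta ≤ 8. Then |u − 8| < 8 gives |u + 8| = |(u − 8) + 16| ≥ 16 − 8 = 8.
Hence |(6u + 9)/(u + 8) − (57/16)| < 39|u − 8|/(16·8) = (39/128)|u − 8|, which is < eps once |u − 8| < (128/39)eps.
Take delta = min(8, (128/39)eps). Then 0 < |u − 8| < delta forces both bounds, so |(6u + 9)/(u + 8) − (57/16)| < eps.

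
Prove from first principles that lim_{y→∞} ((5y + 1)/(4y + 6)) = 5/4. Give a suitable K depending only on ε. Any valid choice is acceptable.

K = (13/8)/ε

Let ε > 0 be given. We seek K > 0 such that y > K implies |(5y + 1)/(4y + 6) − (5/4)| < ε.
(5y + 1)/(4y + 6) − (5/4) = (4(5y + 1) − 5(4y + 6)) / (4(4y + 6)) = -26/(4(4y + 6)).
For y > 0 we have 4y + 6 > 4y, so |(5y + 1)/(4y + 6) − (5/4)| = 26/(4(4y + 6)) < 26/(4·4y) = (13/8)/y.
Thus |(5y + 1)/(4y + 6) − (5/4)| < ε whenever y > (13/8)/ε.
Take K = (13/8)/ε. If y > K then |(5y + 1)/(4y + 6) − (5/4)| < (13/8)/y < ε.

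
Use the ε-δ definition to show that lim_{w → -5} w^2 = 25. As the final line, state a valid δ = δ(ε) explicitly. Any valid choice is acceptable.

Let ε > 0. We seek δ > 0 with 0 < |w + 5| < δ ⇒ |w^2 − 25| < ε.
Factor: w^2 − 25 = (w + 5)(w - 5), so |w^2 − 25| = |w + 5|·|w - 5|.
Impose δ ≤ 1 so that |w| < 6; then |w - 5| ≤ 11.
Hence |w^2 − 25| ≤ 11|w + 5|, which is < ε once |w + 5| < ε/11.
Take δ = min(1, ε/11). If 0 < |w + 5| < δ then both bounds hold and |w^2 − 25| ≤ 11|w + 5| < 11·(ε/11) = ε.

δ = min(1, ε/11)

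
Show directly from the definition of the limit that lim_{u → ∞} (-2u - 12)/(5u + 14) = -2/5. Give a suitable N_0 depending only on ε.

N_0 = (32/25)/ε

Let ε > 0. We seek N_0 > 0 such that u > N_0 implies |(-2u - 12)/(5u + 14) + 2/5| < ε.
(-2u - 12)/(5u + 14) + 2/5 = (5(-2u - 12) − (-2)(5u + 14)) / (5(5u + 14)) = -32/(5(5u + 14)).
For u > 0 we have 5u + 14 > 5u, so |(-2u - 12)/(5u + 14) + 2/5| = 32/(5(5u + 14)) < 32/(5·5u) = (32/25)/u.
Thus |(-2u - 12)/(5u + 14) + 2/5| < ε whenever u > (32/25)/ε.
Take N_0 = (32/25)/ε. If u > N_0 then |(-2u - 12)/(5u + 14) + 2/5| < (32/25)/u < ε.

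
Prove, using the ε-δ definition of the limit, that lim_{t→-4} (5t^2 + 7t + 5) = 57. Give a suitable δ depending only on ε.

Let ε > 0. We want δ > 0 such that 0 < |t + 4| < δ implies |(5t^2 + 7t + 5) − 57| < ε.
(5t^2 + 7t + 5) − 57 = 5t^2 + 7t - 52 = (t + 4)(5t - 13).
So |(5t^2 + 7t + 5) − 57| = |t + 4|·|5t - 13|.
Assume first that |t + 4| < 1, so |t| < 5. Then |5t - 13| ≤ 5·5 + 13 = 38.
Hence |(5t^2 + 7t + 5) − 57| ≤ 38|t + 4| < ε provided |t + 4| < ε/38.
Choosing δ = min(1, ε/38) ensures both conditions, hence |(5t^2 + 7t + 5) − 57| < ε.

δ = min(1, ε/38)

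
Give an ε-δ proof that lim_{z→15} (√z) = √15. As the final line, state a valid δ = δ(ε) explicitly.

δ = min(15, √15·ε)

Fix ε > 0. We want δ > 0 such that 0 < |z − 15| < δ implies |√z − √15| < ε.
Rationalise: √z − √15 = (z − 15)/(√z + √15), so |√z − √15| = |z − 15|/(√z + √15).
Restrict δ ≤ 15 so that |z − 15| < 15 forces z > 0, and then √z + √15 > √15.
Hence |√z − √15| < |z − 15|/√15, which is < ε once |z − 15| < √15·ε.
Take δ = min(15, √15·ε). If 0 < |z − 15| < δ then z > 0 and |√z − √15| < |z − 15|/√15 < ε.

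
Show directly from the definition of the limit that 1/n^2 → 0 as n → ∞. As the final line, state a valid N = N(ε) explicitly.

Fix ε > 0. For n ≥ 1, |1/n^2 − 0| = 1/n^2.
1/n^2 < ε ⇔ n^2 > 1/ε ⇔ n > (1/ε)^{1/2}.
Take N = (1/ε)^{1/2}. Then n > N implies 1/n^2 < ε.

N = (1/ε)^{1/2}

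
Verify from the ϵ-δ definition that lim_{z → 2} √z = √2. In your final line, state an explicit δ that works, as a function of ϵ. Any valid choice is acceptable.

δ = min(2, √2·ϵ)

Fix ϵ > 0. We want δ > 0 such that 0 < |z − 2| < δ implies |√z − √2| < ϵ.
Rationalise: √z − √2 = (z − 2)/(√z + √2), so |√z − √2| = |z − 2|/(√z + √2).
Restrict δ ≤ 2 so that |z − 2| < 2 forces z > 0, and then √z + √2 > √2.
Hence |√z − √2| < |z − 2|/√2, which is < ϵ once |z − 2| < √2·ϵ.
Take δ = min(2, √2·ϵ). If 0 < |z − 2| < δ then z > 0 and |√z − √2| < |z − 2|/√2 < ϵ.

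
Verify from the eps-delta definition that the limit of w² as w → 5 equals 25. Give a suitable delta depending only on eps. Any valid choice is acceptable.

delta = min(2, eps/12)

Let eps > 0 be given. We seek delta > 0 with 0 < |w − 5| < delta ⇒ |w² − 25| < eps.
Factor: w² − 25 = (w − 5)(w + 5), so |w² − 25| = |w − 5|·|w + 5|.
Restrict delta ≤ 2. Then |w − 5| < 2 gives |w| < 7, so by the triangle inequality |w + 5| ≤ 7 + 5 = 12.
Hence |w² − 25| ≤ 12|w − 5|, which is < eps once |w − 5| < eps/12.
Take delta = min(2, eps/12). If 0 < |w − 5| < delta then both bounds hold and |w² − 25| ≤ 12|w − 5| < 12·(eps/12) = eps.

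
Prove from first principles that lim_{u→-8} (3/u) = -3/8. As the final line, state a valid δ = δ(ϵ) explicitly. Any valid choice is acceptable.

Let ϵ > 0. We seek δ > 0 such that 0 < |u + 8| < δ implies |3/u + 3/8| < ϵ.
|3/u + 3/8| = 3·|-8 − u|/(8·|u|) = 3|u + 8|/(8|u|).
Restrict δ ≤ 4. Then |u + 8| < 4 gives |u| > 4, so 8|u| > 32.
Then |3/u + 3/8| < 3|u + 8|/32, which is < ϵ when |u + 8| < (32/3)ϵ.
Take δ = min(4, (32/3)ϵ). Then 0 < |u + 8| < δ gives both |u + 8| < 4 and |u + 8| < (32/3)ϵ, so |3/u + 3/8| < ϵ.

δ = min(4, (32/3)ϵ)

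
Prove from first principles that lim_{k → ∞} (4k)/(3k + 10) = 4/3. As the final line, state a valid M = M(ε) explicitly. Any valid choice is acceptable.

M = (40/9)/ε

Let ε > 0. For k ≥ 1, |(4k)/(3k + 10) − (4/3)| = |-40|/(3(3k + 10)) = 40/(3(3k + 10)).
Since 3k + 10 ≥ 3k for k ≥ 1, this is ≤ 40/(3·3k) = (40/9)/k.
So |(4k)/(3k + 10) − (4/3)| < ε whenever k > (40/9)/ε.
Take M = (40/9)/ε. If k > M then |(4k)/(3k + 10) − (4/3)| ≤ (40/9)/k < ε.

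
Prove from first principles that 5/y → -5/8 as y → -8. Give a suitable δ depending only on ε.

δ = min(4, (32/5)ε)

Let ε > 0. We seek δ > 0 such that 0 < |y + 8| < δ implies |5/y + 5/8| < ε.
|5/y + 5/8| = 5·|-8 − y|/(8·|y|) = 5|y + 8|/(8|y|).
Require δ ≤ 4 so that |y| > 8 − 4 = 4, hence 8|y| > 32.
Then |5/y + 5/8| < 5|y + 8|/32, which is < ε when |y + 8| < (32/5)ε.
Take δ = min(4, (32/5)ε). Then 0 < |y + 8| < δ gives both |y + 8| < 4 and |y + 8| < (32/5)ε, so |5/y + 5/8| < ε.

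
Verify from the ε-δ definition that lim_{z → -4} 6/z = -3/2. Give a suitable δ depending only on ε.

Fix ε > 0. We seek δ > 0 such that 0 < |z + 4| < δ implies |6/z + 3/2| < ε.
|6/z + 3/2| = 6·|-4 − z|/(4·|z|) = 6|z + 4|/(4|z|).
Restrict δ ≤ 2. Then |z + 4| < 2 gives |z| > 2, so 4|z| > 8.
Then |6/z + 3/2| < 6|z + 4|/8, which is < ε when |z + 4| < (4/3)ε.
Take δ = min(2, (4/3)ε). Then 0 < |z + 4| < δ gives both |z + 4| < 2 and |z + 4| < (4/3)ε, so |6/z + 3/2| < ε.

δ = min(2, (4/3)ε)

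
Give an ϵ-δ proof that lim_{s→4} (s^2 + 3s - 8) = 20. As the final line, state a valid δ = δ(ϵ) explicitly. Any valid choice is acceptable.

δ = min(1, ϵ/12)

Let ϵ > 0. We want δ > 0 such that 0 < |s − 4| < δ implies |(s^2 + 3s - 8) − 20| < ϵ.
(s^2 + 3s - 8) − 20 = s^2 + 3s - 28 = (s − 4)(s + 7).
So |(s^2 + 3s - 8) − 20| = |s − 4|·|s + 7|.
Require δ ≤ 1. Then |s − 4| < 1 gives |s| < 5, and by the triangle inequality |s + 7| ≤ 5 + 7 = 12.
Hence |(s^2 + 3s - 8) − 20| ≤ 12|s − 4| < ϵ provided |s − 4| < ϵ/12.
Choosing δ = min(1, ϵ/12) ensures both conditions, hence |(s^2 + 3s - 8) − 20| < ϵ.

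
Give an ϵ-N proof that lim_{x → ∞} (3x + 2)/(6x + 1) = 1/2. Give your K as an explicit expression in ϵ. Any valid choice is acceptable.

Let ϵ > 0. We seek K > 0 such that x > K implies |(3x + 2)/(6x + 1) − (1/2)| < ϵ.
(3x + 2)/(6x + 1) − (1/2) = (6(3x + 2) − 3(6x + 1)) / (6(6x + 1)) = 9/(6(6x + 1)).
For x > 0 we have 6x + 1 > 6x, so |(3x + 2)/(6x + 1) − (1/2)| = 9/(6(6x + 1)) < 9/(6·6x) = (1/4)/x.
Thus |(3x + 2)/(6x + 1) − (1/2)| < ϵ whenever x > (1/4)/ϵ.
Take K = (1/4)/ϵ. If x > K then |(3x + 2)/(6x + 1) − (1/2)| < (1/4)/x < ϵ.

K = (1/4)/ϵ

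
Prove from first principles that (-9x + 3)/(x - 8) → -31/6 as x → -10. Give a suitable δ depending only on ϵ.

Fix ϵ > 0. We want δ > 0 with 0 < |x + 10| < δ ⇒ |(-9x + 3)/(x - 8) + 31/6| < ϵ.
Combining over a common denominator, (-9x + 3)/(x - 8) + 31/6 = [(-9x + 3)·(-18) − 93·(x - 8)] / [(-18)·(x - 8)] = 69(x + 10) / ((-18)(x - 8)).
So |(-9x + 3)/(x - 8) + 31/6| = 69|x + 10| / (18·|x − 8|).
Require δ ≤ 9, so |x − 8| ≥ |-18| − |x + 10| > 18 − 9 = 9.
Hence |(-9x + 3)/(x - 8) + 31/6| < 69|x + 10|/(18·9) = (23/54)|x + 10|, which is < ϵ once |x + 10| < (54/23)ϵ.
Take δ = min(9, (54/23)ϵ). Then 0 < |x + 10| < δ forces both bounds, so |(-9x + 3)/(x - 8) + 31/6| < ϵ.

δ = min(9, (54/23)ϵ)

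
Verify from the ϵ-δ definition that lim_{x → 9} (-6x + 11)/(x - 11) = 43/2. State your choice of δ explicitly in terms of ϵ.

δ = min(1, (2/55)ϵ)

Suppose ϵ > 0. We want δ > 0 with 0 < |x − 9| < δ ⇒ |(-6x + 11)/(x - 11) − (43/2)| < ϵ.
Combining over a common denominator, (-6x + 11)/(x - 11) − (43/2) = [(-6x + 11)·(-2) − (-43)·(x - 11)] / [(-2)·(x - 11)] = 55(x − 9) / ((-2)(x - 11)).
So |(-6x + 11)/(x - 11) − (43/2)| = 55|x − 9| / (2·|x − 11|).
Require δ ≤ 1, so |x − 11| ≥ |-2| − |x − 9| > 2 − 1 = 1.
Hence |(-6x + 11)/(x - 11) − (43/2)| < 55|x − 9|/(2·1) = (55/2)|x − 9|, which is < ϵ once |x − 9| < (2/55)ϵ.
Take δ = min(1, (2/55)ϵ). Then 0 < |x − 9| < δ forces both bounds, so |(-6x + 11)/(x - 11) − (43/2)| < ϵ.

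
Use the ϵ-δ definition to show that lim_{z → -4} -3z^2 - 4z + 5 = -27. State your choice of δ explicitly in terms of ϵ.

δ = min(1, ϵ/23)

Suppose ϵ > 0. We want δ > 0 such that 0 < |z + 4| < δ implies |(-3z^2 - 4z + 5) + 27| < ϵ.
(-3z^2 - 4z + 5) + 27 = -3z^2 - 4z + 32 = (z + 4)(-3z + 8).
So |(-3z^2 - 4z + 5) + 27| = |z + 4|·|-3z + 8|.
Assume first that |z + 4| < 1, so |z| < 5. Then |-3z + 8| ≤ 3·5 + 8 = 23.
Hence |(-3z^2 - 4z + 5) + 27| ≤ 23|z + 4| < ϵ provided |z + 4| < ϵ/23.
Choosing δ = min(1, ϵ/23) ensures both conditions, hence |(-3z^2 - 4z + 5) + 27| < ϵ.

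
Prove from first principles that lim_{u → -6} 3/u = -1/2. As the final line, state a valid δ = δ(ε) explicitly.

Fix ε > 0. We seek δ > 0 such that 0 < |u + 6| < δ implies |3/u + 1/2| < ε.
|3/u + 1/2| = 3·|-6 − u|/(6·|u|) = 3|u + 6|/(6|u|).
Restrict δ ≤ 3. Then |u + 6| < 3 gives |u| > 3, so 6|u| > 18.
Then |3/u + 1/2| < 3|u + 6|/18, which is < ε when |u + 6| < 6ε.
Take δ = min(3, 6ε). Then 0 < |u + 6| < δ gives both |u + 6| < 3 and |u + 6| < 6ε, so |3/u + 1/2| < ε.

δ = min(3, 6ε)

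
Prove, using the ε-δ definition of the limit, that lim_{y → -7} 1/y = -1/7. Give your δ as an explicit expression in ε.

Fix ε > 0. We seek δ > 0 such that 0 < |y + 7| < δ implies |1/y + 1/7| < ε.
|1/y + 1/7| = |-7 − y|/(7·|y|) = |y + 7|/(7|y|).
Restrict δ ≤ 7/2. Then |y + 7| < 7/2 gives |y| > 7/2, so 7|y| > 49/2.
Then |1/y + 1/7| < |y + 7|/(49/2), which is < ε when |y + 7| < (49/2)ε.
Take δ = min(7/2, (49/2)ε). Then 0 < |y + 7| < δ gives both |y + 7| < 7/2 and |y + 7| < (49/2)ε, so |1/y + 1/7| < ε.

δ = min(7/2, (49/2)ε)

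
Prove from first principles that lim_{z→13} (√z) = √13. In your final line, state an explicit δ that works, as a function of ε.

Suppose ε > 0. We want δ > 0 such that 0 < |z − 13| < δ implies |√z − √13| < ε.
Rationalise: √z − √13 = (z − 13)/(√z + √13), so |√z − √13| = |z − 13|/(√z + √13).
Restrict δ ≤ 13 so that |z − 13| < 13 forces z > 0, and then √z + √13 > √13.
Hence |√z − √13| < |z − 13|/√13, which is < ε once |z − 13| < √13·ε.
Take δ = min(13, √13·ε). If 0 < |z − 13| < δ then z > 0 and |√z − √13| < |z − 13|/√13 < ε.

δ = min(13, √13·ε)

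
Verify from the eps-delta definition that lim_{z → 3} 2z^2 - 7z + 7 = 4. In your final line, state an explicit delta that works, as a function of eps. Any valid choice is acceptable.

delta = min(2, eps/11)

Fix eps > 0. We want delta > 0 such that 0 < |z − 3| < delta implies |(2z^2 - 7z + 7) − 4| < eps.
(2z^2 - 7z + 7) − 4 = 2z^2 - 7z + 3 = (z − 3)(2z - 1).
So |(2z^2 - 7z + 7) − 4| = |z − 3|·|2z - 1|.
Require delta ≤ 2. Then |z − 3| < 2 gives |z| < 5, and by the triangle inequality |2z - 1| ≤ 2·5 + 1 = 11.
Hence |(2z^2 - 7z + 7) − 4| ≤ 11|z − 3| < eps provided |z − 3| < eps/11.
Take delta = min(2, eps/11). Then 0 < |z − 3| < delta gives both |z − 3| < 2 and |z − 3| < eps/11, so |(2z^2 - 7z + 7) − 4| < eps.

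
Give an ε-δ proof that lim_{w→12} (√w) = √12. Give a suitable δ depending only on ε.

δ = min(12, √12·ε)

Let ε > 0. We want δ > 0 such that 0 < |w − 12| < δ implies |√w − √12| < ε.
Rationalise: √w − √12 = (w − 12)/(√w + √12), so |√w − √12| = |w − 12|/(√w + √12).
Restrict δ ≤ 12 so that |w − 12| < 12 forces w > 0, and then √w + √12 > √12.
Hence |√w − √12| < |w − 12|/√12, which is < ε once |w − 12| < √12·ε.
Take δ = min(12, √12·ε). If 0 < |w − 12| < δ then w > 0 and |√w − √12| < |w − 12|/√12 < ε.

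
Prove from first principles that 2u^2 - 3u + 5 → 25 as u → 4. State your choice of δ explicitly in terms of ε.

Let ε > 0 be given. We want δ > 0 such that 0 < |u − 4| < δ implies |(2u^2 - 3u + 5) − 25| < ε.
(2u^2 - 3u + 5) − 25 = 2u^2 - 3u - 20 = (u − 4)(2u + 5).
So |(2u^2 - 3u + 5) − 25| = |u − 4|·|2u + 5|.
Assume first that |u − 4| < 2, so |u| < 6. Then |2u + 5| ≤ 2·6 + 5 = 17.
Hence |(2u^2 - 3u + 5) − 25| ≤ 17|u − 4| < ε provided |u − 4| < ε/17.
Take δ = min(2, ε/17). Then 0 < |u − 4| < δ gives both |u − 4| < 2 and |u − 4| < ε/17, so |(2u^2 - 3u + 5) − 25| < ε.

δ = min(2, ε/17)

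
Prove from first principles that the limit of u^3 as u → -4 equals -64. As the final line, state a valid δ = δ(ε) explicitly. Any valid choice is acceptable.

δ = min(2, ε/76)

Let ε > 0. We seek δ > 0 with 0 < |u + 4| < δ ⇒ |u^3 + 64| < ε.
Factor: u^3 + 64 = (u + 4)(u^2 - 4u + 16), so |u^3 + 64| = |u + 4|·|u^2 - 4u + 16|.
Impose δ ≤ 2 so that |u| < 6; then |u^2 - 4u + 16| ≤ 76.
Hence |u^3 + 64| ≤ 76|u + 4|, which is < ε once |u + 4| < ε/76.
Take δ = min(2, ε/76). If 0 < |u + 4| < δ then both bounds hold and |u^3 + 64| ≤ 76|u + 4| < 76·(ε/76) = ε.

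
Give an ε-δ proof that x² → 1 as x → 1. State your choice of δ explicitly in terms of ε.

δ = min(1, ε/3)

Let ε > 0. We seek δ > 0 with 0 < |x − 1| < δ ⇒ |x² − 1| < ε.
Factor: x² − 1 = (x − 1)(x + 1), so |x² − 1| = |x − 1|·|x + 1|.
Impose δ ≤ 1 so that |x| < 2; then |x + 1| ≤ 3.
Hence |x² − 1| ≤ 3|x − 1|, which is < ε once |x − 1| < ε/3.
Take δ = min(1, ε/3). If 0 < |x − 1| < δ then both bounds hold and |x² − 1| ≤ 3|x − 1| < 3·(ε/3) = ε.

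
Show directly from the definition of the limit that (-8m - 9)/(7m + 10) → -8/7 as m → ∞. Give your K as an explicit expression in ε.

K = (17/49)/ε

Let ε > 0 be given. For m ≥ 1, |(-8m - 9)/(7m + 10) + 8/7| = |17|/(7(7m + 10)) = 17/(7(7m + 10)).
Since 7m + 10 ≥ 7m for m ≥ 1, this is ≤ 17/(7·7m) = (17/49)/m.
So |(-8m - 9)/(7m + 10) + 8/7| < ε whenever m > (17/49)/ε.
Take K = (17/49)/ε. If m > K then |(-8m - 9)/(7m + 10) + 8/7| ≤ (17/49)/m < ε.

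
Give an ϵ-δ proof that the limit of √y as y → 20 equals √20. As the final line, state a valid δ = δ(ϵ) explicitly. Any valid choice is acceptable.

Suppose ϵ > 0. We want δ > 0 such that 0 < |y − 20| < δ implies |√y − √20| < ϵ.
Multiplying by the conjugate, |√y − √20| = |y − 20|/(√y + √20).
Restrict δ ≤ 20 so that |y − 20| < 20 forces y > 0, and then √y + √20 > √20.
Hence |√y − √20| < |y − 20|/√20, which is < ϵ once |y − 20| < √20·ϵ.
Take δ = min(20, √20·ϵ). If 0 < |y − 20| < δ then y > 0 and |√y − √20| < |y − 20|/√20 < ϵ.

δ = min(20, √20·ϵ)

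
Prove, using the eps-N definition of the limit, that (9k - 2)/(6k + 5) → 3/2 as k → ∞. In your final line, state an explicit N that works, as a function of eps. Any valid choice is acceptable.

N = (19/12)/eps

Let eps > 0. For k ≥ 1, |(9k - 2)/(6k + 5) − (3/2)| = |-57|/(6(6k + 5)) = 57/(6(6k + 5)).
Since 6k + 5 ≥ 6k for k ≥ 1, this is ≤ 57/(6·6k) = (19/12)/k.
So |(9k - 2)/(6k + 5) − (3/2)| < eps whenever k > (19/12)/eps.
Take N = (19/12)/eps. If k > N then |(9k - 2)/(6k + 5) − (3/2)| ≤ (19/12)/k < eps.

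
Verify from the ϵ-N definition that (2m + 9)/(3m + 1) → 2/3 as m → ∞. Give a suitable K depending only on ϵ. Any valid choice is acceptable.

Suppose ϵ > 0. For m ≥ 1, |(2m + 9)/(3m + 1) − (2/3)| = |25|/(3(3m + 1)) = 25/(3(3m + 1)).
Since 3m + 1 ≥ 3m for m ≥ 1, this is ≤ 25/(3·3m) = (25/9)/m.
So |(2m + 9)/(3m + 1) − (2/3)| < ϵ whenever m > (25/9)/ϵ.
Take K = (25/9)/ϵ. If m > K then |(2m + 9)/(3m + 1) − (2/3)| ≤ (25/9)/m < ϵ.

K = (25/9)/ϵ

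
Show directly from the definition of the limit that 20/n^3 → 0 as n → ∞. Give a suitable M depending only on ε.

M = (20/ε)^{1/3}

Let ε > 0. For n ≥ 1, |20/n^3 − 0| = 20/n^3.
20/n^3 < ε ⇔ n^3 > 20/ε ⇔ n > (20/ε)^{1/3}.
Take M = (20/ε)^{1/3}. Then n > M implies 20/n^3 < ε.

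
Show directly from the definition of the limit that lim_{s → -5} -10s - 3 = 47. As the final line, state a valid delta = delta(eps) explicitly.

Fix eps > 0. We need delta > 0 so that 0 < |s + 5| < delta implies |(-10s - 3) − 47| < eps.
Since (-10s - 3) − 47 = -10(s + 5), we have |(-10s - 3) − 47| = 10|s + 5|.
Thus it suffices that |s + 5| < eps/10.
Choosing delta = eps/10 gives |(-10s - 3) − 47| = 10|s + 5| < eps whenever |s + 5| < delta.

delta = eps/10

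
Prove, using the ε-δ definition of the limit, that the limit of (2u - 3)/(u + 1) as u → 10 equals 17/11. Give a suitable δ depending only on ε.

δ = min(11/2, (121/10)ε)

Fix ε > 0. We want δ > 0 with 0 < |u − 10| < δ ⇒ |(2u - 3)/(u + 1) − (17/11)| < ε.
Combining over a common denominator, (2u - 3)/(u + 1) − (17/11) = [(2u - 3)·11 − 17·(u + 1)] / [11·(u + 1)] = 5(u − 10) / (11(u + 1)).
So |(2u - 3)/(u + 1) − (17/11)| = 5|u − 10| / (11·|u + 1|).
Require δ ≤ 11/2, so |u + 1| ≥ |11| − |u − 10| > 11 − 11/2 = 11/2.
Hence |(2u - 3)/(u + 1) − (17/11)| < 5|u − 10|/(11·(11/2)) = (10/121)|u − 10|, which is < ε once |u − 10| < (121/10)ε.
Take δ = min(11/2, (121/10)ε). Then 0 < |u − 10| < δ forces both bounds, so |(2u - 3)/(u + 1) − (17/11)| < ε.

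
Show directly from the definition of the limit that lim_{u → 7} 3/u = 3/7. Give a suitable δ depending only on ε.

Let ε > 0 be given. We seek δ > 0 such that 0 < |u − 7| < δ implies |3/u − (3/7)| < ε.
|3/u − (3/7)| = 3·|7 − u|/(7·|u|) = 3|u − 7|/(7|u|).
Require δ ≤ 7/2 so that |u| > 7 − 7/2 = 7/2, hence 7|u| > 49/2.
Then |3/u − (3/7)| < 3|u − 7|/(49/2), which is < ε when |u − 7| < (49/6)ε.
Take δ = min(7/2, (49/6)ε). Then 0 < |u − 7| < δ gives both |u − 7| < 7/2 and |u − 7| < (49/6)ε, so |3/u − (3/7)| < ε.

δ = min(7/2, (49/6)ε)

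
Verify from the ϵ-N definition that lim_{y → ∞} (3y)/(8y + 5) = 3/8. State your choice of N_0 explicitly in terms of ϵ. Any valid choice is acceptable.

N_0 = (15/64)/ϵ

Suppose ϵ > 0. We seek N_0 > 0 such that y > N_0 implies |(3y)/(8y + 5) − (3/8)| < ϵ.
(3y)/(8y + 5) − (3/8) = (8(3y) − 3(8y + 5)) / (8(8y + 5)) = -15/(8(8y + 5)).
For y > 0 we have 8y + 5 > 8y, so |(3y)/(8y + 5) − (3/8)| = 15/(8(8y + 5)) < 15/(8·8y) = (15/64)/y.
Thus |(3y)/(8y + 5) − (3/8)| < ϵ whenever y > (15/64)/ϵ.
Take N_0 = (15/64)/ϵ. If y > N_0 then |(3y)/(8y + 5) − (3/8)| < (15/64)/y < ϵ.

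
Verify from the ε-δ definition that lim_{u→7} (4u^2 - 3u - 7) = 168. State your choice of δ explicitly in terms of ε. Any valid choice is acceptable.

δ = min(2, ε/61)

Fix ε > 0. We want δ > 0 such that 0 < |u − 7| < δ implies |(4u^2 - 3u - 7) − 168| < ε.
(4u^2 - 3u - 7) − 168 = 4u^2 - 3u - 175 = (u − 7)(4u + 25).
So |(4u^2 - 3u - 7) − 168| = |u − 7|·|4u + 25|.
Assume first that |u − 7| < 2, so |u| < 9. Then |4u + 25| ≤ 4·9 + 25 = 61.
Hence |(4u^2 - 3u - 7) − 168| ≤ 61|u − 7| < ε provided |u − 7| < ε/61.
Choosing δ = min(2, ε/61) ensures both conditions, hence |(4u^2 - 3u - 7) − 168| < ε.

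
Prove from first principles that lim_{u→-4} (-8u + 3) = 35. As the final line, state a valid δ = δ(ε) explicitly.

Let ε > 0. We need δ > 0 so that 0 < |u + 4| < δ implies |(-8u + 3) − 35| < ε.
Since (-8u + 3) − 35 = -8(u + 4), we have |(-8u + 3) − 35| = 8|u + 4|.
So 8|u + 4| < ε exactly when |u + 4| < ε/8.
Take δ = ε/8. If 0 < |u + 4| < δ then |(-8u + 3) − 35| = 8|u + 4| < 8·(ε/8) = ε.

δ = ε/8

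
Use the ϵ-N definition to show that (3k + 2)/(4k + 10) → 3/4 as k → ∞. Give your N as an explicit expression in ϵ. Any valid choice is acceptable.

N = (11/8)/ϵ

Let ϵ > 0. For k ≥ 1, |(3k + 2)/(4k + 10) − (3/4)| = |-22|/(4(4k + 10)) = 22/(4(4k + 10)).
Since 4k + 10 ≥ 4k for k ≥ 1, this is ≤ 22/(4·4k) = (11/8)/k.
So |(3k + 2)/(4k + 10) − (3/4)| < ϵ whenever k > (11/8)/ϵ.
Take N = (11/8)/ϵ. If k > N then |(3k + 2)/(4k + 10) − (3/4)| ≤ (11/8)/k < ϵ.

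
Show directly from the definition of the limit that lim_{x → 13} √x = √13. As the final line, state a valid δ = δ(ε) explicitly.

δ = min(13, √13·ε)

Let ε > 0. We want δ > 0 such that 0 < |x − 13| < δ implies |√x − √13| < ε.
Multiplying by the conjugate, |√x − √13| = |x − 13|/(√x + √13).
Restrict δ ≤ 13 so that |x − 13| < 13 forces x > 0, and then √x + √13 > √13.
Hence |√x − √13| < |x − 13|/√13, which is < ε once |x − 13| < √13·ε.
Take δ = min(13, √13·ε). If 0 < |x − 13| < δ then x > 0 and |√x − √13| < |x − 13|/√13 < ε.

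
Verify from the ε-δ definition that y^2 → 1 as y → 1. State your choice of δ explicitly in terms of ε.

Let ε > 0 be given. We seek δ > 0 with 0 < |y − 1| < δ ⇒ |y^2 − 1| < ε.
Factor: y^2 − 1 = (y − 1)(y + 1), so |y^2 − 1| = |y − 1|·|y + 1|.
Restrict δ ≤ 1. Then |y − 1| < 1 gives |y| < 2, so by the triangle inequality |y + 1| ≤ 2 + 1 = 3.
Hence |y^2 − 1| ≤ 3|y − 1|, which is < ε once |y − 1| < ε/3.
Take δ = min(1, ε/3). If 0 < |y − 1| < δ then both bounds hold and |y^2 − 1| ≤ 3|y − 1| < 3·(ε/3) = ε.

δ = min(1, ε/3)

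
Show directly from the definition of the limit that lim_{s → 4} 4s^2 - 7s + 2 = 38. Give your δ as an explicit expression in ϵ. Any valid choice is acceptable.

Let ϵ > 0 be given. We want δ > 0 such that 0 < |s − 4| < δ implies |(4s^2 - 7s + 2) − 38| < ϵ.
(4s^2 - 7s + 2) − 38 = 4s^2 - 7s - 36 = (s − 4)(4s + 9).
So |(4s^2 - 7s + 2) − 38| = |s − 4|·|4s + 9|.
Require δ ≤ 1. Then |s − 4| < 1 gives |s| < 5, and by the triangle inequality |4s + 9| ≤ 4·5 + 9 = 29.
Hence |(4s^2 - 7s + 2) − 38| ≤ 29|s − 4| < ϵ provided |s − 4| < ϵ/29.
Choosing δ = min(1, ϵ/29) ensures both conditions, hence |(4s^2 - 7s + 2) − 38| < ϵ.

δ = min(1, ϵ/29)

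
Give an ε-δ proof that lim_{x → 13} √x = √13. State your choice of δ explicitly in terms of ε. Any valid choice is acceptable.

Let ε > 0. We want δ > 0 such that 0 < |x − 13| < δ implies |√x − √13| < ε.
Rationalise: √x − √13 = (x − 13)/(√x + √13), so |√x − √13| = |x − 13|/(√x + √13).
Restrict δ ≤ 13 so that |x − 13| < 13 forces x > 0, and then √x + √13 > √13.
Hence |√x − √13| < |x − 13|/√13, which is < ε once |x − 13| < √13·ε.
Take δ = min(13, √13·ε). If 0 < |x − 13| < δ then x > 0 and |√x − √13| < |x − 13|/√13 < ε.

δ = min(13, √13·ε)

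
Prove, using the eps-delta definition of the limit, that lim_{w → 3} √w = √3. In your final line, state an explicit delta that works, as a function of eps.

delta = min(3, √3·eps)

Suppose eps > 0. We want delta > 0 such that 0 < |w − 3| < delta implies |√w − √3| < eps.
Rationalise: √w − √3 = (w − 3)/(√w + √3), so |√w − √3| = |w − 3|/(√w + √3).
Restrict delta ≤ 3 so that |w − 3| < 3 forces w > 0, and then √w + √3 > √3.
Hence |√w − √3| < |w − 3|/√3, which is < eps once |w − 3| < √3·eps.
Take delta = min(3, √3·eps). If 0 < |w − 3| < delta then w > 0 and |√w − √3| < |w − 3|/√3 < eps.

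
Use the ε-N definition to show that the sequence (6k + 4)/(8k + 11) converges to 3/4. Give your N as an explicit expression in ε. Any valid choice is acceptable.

Fix ε > 0. For k ≥ 1, |(6k + 4)/(8k + 11) − (3/4)| = |-34|/(8(8k + 11)) = 34/(8(8k + 11)).
Since 8k + 11 ≥ 8k for k ≥ 1, this is ≤ 34/(8·8k) = (17/32)/k.
So |(6k + 4)/(8k + 11) − (3/4)| < ε whenever k > (17/32)/ε.
Take N = (17/32)/ε. If k > N then |(6k + 4)/(8k + 11) − (3/4)| ≤ (17/32)/k < ε.

N = (17/32)/ε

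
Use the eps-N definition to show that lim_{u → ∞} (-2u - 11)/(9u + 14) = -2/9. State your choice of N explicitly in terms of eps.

N = (71/81)/eps

Let eps > 0 be given. We seek N > 0 such that u > N implies |(-2u - 11)/(9u + 14) + 2/9| < eps.
(-2u - 11)/(9u + 14) + 2/9 = (9(-2u - 11) − (-2)(9u + 14)) / (9(9u + 14)) = -71/(9(9u + 14)).
For u > 0 we have 9u + 14 > 9u, so |(-2u - 11)/(9u + 14) + 2/9| = 71/(9(9u + 14)) < 71/(9·9u) = (71/81)/u.
Thus |(-2u - 11)/(9u + 14) + 2/9| < eps whenever u > (71/81)/eps.
Take N = (71/81)/eps. If u > N then |(-2u - 11)/(9u + 14) + 2/9| < (71/81)/u < eps.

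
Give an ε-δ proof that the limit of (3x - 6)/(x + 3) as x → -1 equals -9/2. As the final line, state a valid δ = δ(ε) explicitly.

Let ε > 0. We want δ > 0 with 0 < |x + 1| < δ ⇒ |(3x - 6)/(x + 3) + 9/2| < ε.
Combining over a common denominator, (3x - 6)/(x + 3) + 9/2 = [(3x - 6)·2 − (-9)·(x + 3)] / [2·(x + 3)] = 15(x + 1) / (2(x + 3)).
So |(3x - 6)/(x + 3) + 9/2| = 15|x + 1| / (2·|x + 3|).
Require δ ≤ 1, so |x + 3| ≥ |2| − |x + 1| > 2 − 1 = 1.
Hence |(3x - 6)/(x + 3) + 9/2| < 15|x + 1|/(2·1) = (15/2)|x + 1|, which is < ε once |x + 1| < (2/15)ε.
Take δ = min(1, (2/15)ε). Then 0 < |x + 1| < δ forces both bounds, so |(3x - 6)/(x + 3) + 9/2| < ε.

δ = min(1, (2/15)ε)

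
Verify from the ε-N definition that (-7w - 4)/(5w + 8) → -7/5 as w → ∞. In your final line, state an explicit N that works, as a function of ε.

Let ε > 0. We seek N > 0 such that w > N implies |(-7w - 4)/(5w + 8) + 7/5| < ε.
(-7w - 4)/(5w + 8) + 7/5 = (5(-7w - 4) − (-7)(5w + 8)) / (5(5w + 8)) = 36/(5(5w + 8)).
For w > 0 we have 5w + 8 > 5w, so |(-7w - 4)/(5w + 8) + 7/5| = 36/(5(5w + 8)) < 36/(5·5w) = (36/25)/w.
Thus |(-7w - 4)/(5w + 8) + 7/5| < ε whenever w > (36/25)/ε.
Take N = (36/25)/ε. If w > N then |(-7w - 4)/(5w + 8) + 7/5| < (36/25)/w < ε.

N = (36/25)/ε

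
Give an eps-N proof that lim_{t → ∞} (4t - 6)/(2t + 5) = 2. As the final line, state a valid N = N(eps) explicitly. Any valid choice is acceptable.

Let eps > 0. We seek N > 0 such that t > N implies |(4t - 6)/(2t + 5) − 2| < eps.
(4t - 6)/(2t + 5) − 2 = (2(4t - 6) − 4(2t + 5)) / (2(2t + 5)) = -32/(2(2t + 5)).
For t > 0 we have 2t + 5 > 2t, so |(4t - 6)/(2t + 5) − 2| = 32/(2(2t + 5)) < 32/(2·2t) = 8/t.
Thus |(4t - 6)/(2t + 5) − 2| < eps whenever t > 8/eps.
Take N = 8/eps. If t > N then |(4t - 6)/(2t + 5) − 2| < 8/t < eps.

N = 8/eps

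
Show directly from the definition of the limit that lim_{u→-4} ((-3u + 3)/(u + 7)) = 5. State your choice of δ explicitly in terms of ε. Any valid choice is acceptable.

δ = min(3/2, (3/16)ε)

Let ε > 0 be given. We want δ > 0 with 0 < |u + 4| < δ ⇒ |(-3u + 3)/(u + 7) − 5| < ε.
Combining over a common denominator, (-3u + 3)/(u + 7) − 5 = [(-3u + 3)·3 − 15·(u + 7)] / [3·(u + 7)] = -24(u + 4) / (3(u + 7)).
So |(-3u + 3)/(u + 7) − 5| = 24|u + 4| / (3·|u + 7|).
Require δ ≤ 3/2, so |u + 7| ≥ |3| − |u + 4| > 3 − 3/2 = 3/2.
Hence |(-3u + 3)/(u + 7) − 5| < 24|u + 4|/(3·(3/2)) = (16/3)|u + 4|, which is < ε once |u + 4| < (3/16)ε.
Take δ = min(3/2, (3/16)ε). Then 0 < |u + 4| < δ forces both bounds, so |(-3u + 3)/(u + 7) − 5| < ε.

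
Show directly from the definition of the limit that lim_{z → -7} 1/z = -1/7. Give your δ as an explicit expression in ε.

δ = min(7/2, (49/2)ε)

Fix ε > 0. We seek δ > 0 such that 0 < |z + 7| < δ implies |1/z + 1/7| < ε.
|1/z + 1/7| = |-7 − z|/(7·|z|) = |z + 7|/(7|z|).
Require δ ≤ 7/2 so that |z| > 7 − 7/2 = 7/2, hence 7|z| > 49/2.
Then |1/z + 1/7| < |z + 7|/(49/2), which is < ε when |z + 7| < (49/2)ε.
Take δ = min(7/2, (49/2)ε). Then 0 < |z + 7| < δ gives both |z + 7| < 7/2 and |z + 7| < (49/2)ε, so |1/z + 1/7| < ε.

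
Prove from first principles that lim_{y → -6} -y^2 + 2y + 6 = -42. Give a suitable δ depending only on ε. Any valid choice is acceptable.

δ = min(2, ε/16)

Fix ε > 0. We want δ > 0 such that 0 < |y + 6| < δ implies |(-y^2 + 2y + 6) + 42| < ε.
(-y^2 + 2y + 6) + 42 = -y^2 + 2y + 48 = (y + 6)(-y + 8).
So |(-y^2 + 2y + 6) + 42| = |y + 6|·|-y + 8|.
Require δ ≤ 2. Then |y + 6| < 2 gives |y| < 8, and by the triangle inequality |-y + 8| ≤ 8 + 8 = 16.
Hence |(-y^2 + 2y + 6) + 42| ≤ 16|y + 6| < ε provided |y + 6| < ε/16.
Choosing δ = min(2, ε/16) ensures both conditions, hence |(-y^2 + 2y + 6) + 42| < ε.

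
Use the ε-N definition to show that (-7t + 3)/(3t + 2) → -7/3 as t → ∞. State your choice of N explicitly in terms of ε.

Let ε > 0. We seek N > 0 such that t > N implies |(-7t + 3)/(3t + 2) + 7/3| < ε.
(-7t + 3)/(3t + 2) + 7/3 = (3(-7t + 3) − (-7)(3t + 2)) / (3(3t + 2)) = 23/(3(3t + 2)).
For t > 0 we have 3t + 2 > 3t, so |(-7t + 3)/(3t + 2) + 7/3| = 23/(3(3t + 2)) < 23/(3·3t) = (23/9)/t.
Thus |(-7t + 3)/(3t + 2) + 7/3| < ε whenever t > (23/9)/ε.
Take N = (23/9)/ε. If t > N then |(-7t + 3)/(3t + 2) + 7/3| < (23/9)/t < ε.

N = (23/9)/ε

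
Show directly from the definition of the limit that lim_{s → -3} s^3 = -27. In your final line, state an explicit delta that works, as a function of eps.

Fix eps > 0. We seek delta > 0 with 0 < |s + 3| < delta ⇒ |s^3 + 27| < eps.
Factor: s^3 + 27 = (s + 3)(s^2 - 3s + 9), so |s^3 + 27| = |s + 3|·|s^2 - 3s + 9|.
Restrict delta ≤ 1. Then |s + 3| < 1 gives |s| < 4, so by the triangle inequality |s^2 - 3s + 9| ≤ 4^2 + 3·4 + 9 = 37.
Hence |s^3 + 27| ≤ 37|s + 3|, which is < eps once |s + 3| < eps/37.
Take delta = min(1, eps/37). If 0 < |s + 3| < delta then both bounds hold and |s^3 + 27| ≤ 37|s + 3| < 37·(eps/37) = eps.

delta = min(1, eps/37)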